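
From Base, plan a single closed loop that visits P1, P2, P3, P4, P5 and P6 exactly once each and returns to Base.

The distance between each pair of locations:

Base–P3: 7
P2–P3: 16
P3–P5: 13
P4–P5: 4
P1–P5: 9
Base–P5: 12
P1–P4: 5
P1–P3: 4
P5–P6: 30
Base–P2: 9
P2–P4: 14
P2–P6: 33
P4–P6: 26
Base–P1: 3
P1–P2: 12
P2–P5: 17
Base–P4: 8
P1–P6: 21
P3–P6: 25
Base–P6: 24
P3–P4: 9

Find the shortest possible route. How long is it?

Minimum total distance: 88.

Base-P1-P2-P3-P4-P5-P6-Base: 3+12+16+9+4+30+24 = 98
Base-P1-P2-P3-P4-P6-P5-Base: 3+12+16+9+26+30+12 = 108
Base-P1-P2-P3-P5-P4-P6-Base: 3+12+16+13+4+26+24 = 98
Base-P1-P2-P3-P5-P6-P4-Base: 3+12+16+13+30+26+8 = 108
Base-P1-P2-P3-P6-P4-P5-Base: 3+12+16+25+26+4+12 = 98
Base-P1-P2-P3-P6-P5-P4-Base: 3+12+16+25+30+4+8 = 98
Base-P1-P2-P4-P3-P5-P6-Base: 3+12+14+9+13+30+24 = 105
Base-P1-P2-P4-P3-P6-P5-Base: 3+12+14+9+25+30+12 = 105
… (352 more)
Base-P1-P3-P6-P4-P5-P2-Base: 3+4+25+26+4+17+9 = 88  ← best
The minimum is 88.
One optimal route: Base → P1 → P3 → P6 → P4 → P5 → P2 → Base (or its reverse).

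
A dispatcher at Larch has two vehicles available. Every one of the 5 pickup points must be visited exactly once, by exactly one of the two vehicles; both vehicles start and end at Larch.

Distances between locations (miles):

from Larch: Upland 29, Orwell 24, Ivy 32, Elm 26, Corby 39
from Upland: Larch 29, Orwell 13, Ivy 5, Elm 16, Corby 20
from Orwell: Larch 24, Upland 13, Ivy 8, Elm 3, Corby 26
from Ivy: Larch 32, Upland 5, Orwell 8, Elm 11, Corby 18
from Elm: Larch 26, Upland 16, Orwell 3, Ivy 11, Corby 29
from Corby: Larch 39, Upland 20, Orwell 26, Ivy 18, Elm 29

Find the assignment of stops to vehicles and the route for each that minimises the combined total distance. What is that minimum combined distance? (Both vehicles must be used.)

There are 2^4 − 1 = 15 ways to divide the 5 stops into two non-empty groups. For each, the best each vehicle can do is its own shortest tour through its group:
  {Upland} + {Orwell, Ivy, Elm, Corby}: 58 + 94 = 152
  {Orwell} + {Upland, Ivy, Elm, Corby}: 48 + 101 = 149
  {Upland, Orwell} + {Ivy, Elm, Corby}: 66 + 94 = 160
  {Ivy} + {Upland, Orwell, Elm, Corby}: 64 + 101 = 165
  {Upland, Ivy} + {Orwell, Elm, Corby}: 66 + 94 = 160
  {Orwell, Ivy} + {Upland, Elm, Corby}: 64 + 101 = 165
  … (15 splits in total)
  {Orwell, Elm} + {Upland, Ivy, Corby}: 53 + 91 = 144  ← best
Best: vehicle 1 Larch → Orwell → Elm → Larch = 53; vehicle 2 Larch → Upland → Ivy → Corby → Larch = 91; combined 144.

144 miles — the smallest possible combined total.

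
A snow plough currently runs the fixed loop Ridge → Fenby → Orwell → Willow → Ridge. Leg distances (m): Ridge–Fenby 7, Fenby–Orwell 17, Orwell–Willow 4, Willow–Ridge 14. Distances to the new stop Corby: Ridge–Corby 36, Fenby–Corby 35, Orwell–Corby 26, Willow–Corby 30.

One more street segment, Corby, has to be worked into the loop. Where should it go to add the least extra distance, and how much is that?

Insertion cost between consecutive stops i–j is d(i,Corby) + d(Corby,j) − d(i,j):
  between Ridge and Fenby: 36 + 35 − 7 = 64
  between Fenby and Orwell: 35 + 26 − 17 = 44
  between Orwell and Willow: 26 + 30 − 4 = 52
  between Willow and Ridge: 30 + 36 − 14 = 52
Cheapest insertion is between Fenby and Orwell, adding 44.
New total = 42 + 44 = 86.

+44 m — insert Corby between Fenby and Orwell.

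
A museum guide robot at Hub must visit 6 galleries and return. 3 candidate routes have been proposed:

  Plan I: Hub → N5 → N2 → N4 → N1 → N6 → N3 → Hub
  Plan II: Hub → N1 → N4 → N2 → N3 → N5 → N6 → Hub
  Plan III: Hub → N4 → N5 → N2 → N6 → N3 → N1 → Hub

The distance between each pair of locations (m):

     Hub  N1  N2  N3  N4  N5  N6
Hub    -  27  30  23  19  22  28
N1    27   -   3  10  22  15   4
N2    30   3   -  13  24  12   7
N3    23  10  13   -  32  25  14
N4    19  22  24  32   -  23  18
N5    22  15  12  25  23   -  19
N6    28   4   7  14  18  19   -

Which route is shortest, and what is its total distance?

112 m — Plan III is the shortest.

Plan I: 22 + 12 + 24 + 22 + 4 + 14 + 23 = 121
Plan II: 27 + 22 + 24 + 13 + 25 + 19 + 28 = 158
Plan III: 19 + 23 + 12 + 7 + 14 + 10 + 27 = 112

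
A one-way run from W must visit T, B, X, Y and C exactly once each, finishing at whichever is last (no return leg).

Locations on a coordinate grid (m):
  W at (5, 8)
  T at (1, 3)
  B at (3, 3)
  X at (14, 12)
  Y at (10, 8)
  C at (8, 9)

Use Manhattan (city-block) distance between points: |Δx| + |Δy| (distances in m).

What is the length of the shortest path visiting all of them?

There are 5! = 120 possible orderings.
W→T→B→X→Y→C: 9+2+20+8+3 = 42
W→T→B→X→C→Y: 9+2+20+9+3 = 43
W→T→B→Y→X→C: 9+2+12+8+9 = 40
W→T→B→Y→C→X: 9+2+12+3+9 = 35
W→T→B→C→X→Y: 9+2+11+9+8 = 39
W→T→B→C→Y→X: 9+2+11+3+8 = 33
W→T→X→B→Y→C: 9+22+20+12+3 = 66
W→T→X→B→C→Y: 9+22+20+11+3 = 65
W→T→X→Y→B→C: 9+22+8+12+11 = 62
W→T→X→Y→C→B: 9+22+8+3+11 = 53
W→T→X→C→B→Y: 9+22+9+11+12 = 63
W→T→X→C→Y→B: 9+22+9+3+12 = 55
W→T→Y→B→X→C: 9+14+12+20+9 = 64
W→T→Y→B→C→X: 9+14+12+11+9 = 55
… (106 more)
The minimum is 33.
One shortest path: W → T → B → C → Y → X.

Minimum one-way distance = 33 m.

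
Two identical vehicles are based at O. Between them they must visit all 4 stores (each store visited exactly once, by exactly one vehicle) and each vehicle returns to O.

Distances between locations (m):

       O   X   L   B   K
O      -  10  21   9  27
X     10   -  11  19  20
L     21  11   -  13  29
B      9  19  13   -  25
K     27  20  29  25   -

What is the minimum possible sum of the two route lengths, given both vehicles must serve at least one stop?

Try each way of splitting the stops between the two vehicles (each non-empty) and, for each split, find the best tour for each vehicle:
  {X} + {L, B, K}: 20 + 78 = 98
  {L} + {X, B, K}: 42 + 64 = 106
  {X, L} + {B, K}: 42 + 61 = 103
  {B} + {X, L, K}: 18 + 77 = 95
  {X, B} + {L, K}: 38 + 77 = 115
  {L, B} + {X, K}: 43 + 57 = 100
  … (7 splits in total)
Best: vehicle 1 O → B → O = 18; vehicle 2 O → X → L → K → O = 77; combined 95.

95 m — the smallest possible combined total.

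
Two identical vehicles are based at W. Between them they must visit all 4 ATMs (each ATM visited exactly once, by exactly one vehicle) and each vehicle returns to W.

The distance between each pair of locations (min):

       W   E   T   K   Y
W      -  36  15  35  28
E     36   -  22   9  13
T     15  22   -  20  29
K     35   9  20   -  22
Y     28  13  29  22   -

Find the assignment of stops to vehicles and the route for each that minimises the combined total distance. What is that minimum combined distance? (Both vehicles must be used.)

115 min — the smallest possible combined total.

There are 2^3 − 1 = 7 ways to divide the 4 stops into two non-empty groups. For each, the best each vehicle can do is its own shortest tour through its group:
  {E} + {T, K, Y}: 72 + 85 = 157
  {T} + {E, K, Y}: 30 + 85 = 115
  {E, T} + {K, Y}: 73 + 85 = 158
  {K} + {E, T, Y}: 70 + 78 = 148
  {E, K} + {T, Y}: 80 + 72 = 152
  {T, K} + {E, Y}: 70 + 77 = 147
  … (7 splits in total)
Best: vehicle 1 W → T → W = 30; vehicle 2 W → K → E → Y → W = 85; combined 115.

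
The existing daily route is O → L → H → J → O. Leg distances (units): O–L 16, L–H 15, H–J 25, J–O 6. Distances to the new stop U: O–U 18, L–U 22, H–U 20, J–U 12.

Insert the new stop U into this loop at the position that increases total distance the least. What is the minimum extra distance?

Insertion cost between consecutive stops i–j is d(i,U) + d(U,j) − d(i,j):
  between O and L: 18 + 22 − 16 = 24
  between L and H: 22 + 20 − 15 = 27
  between H and J: 20 + 12 − 25 = 7
  between J and O: 12 + 18 − 6 = 24
Cheapest insertion is between H and J, adding 7.
New total = 62 + 7 = 69.

Adding 7 by placing U on the H–J leg.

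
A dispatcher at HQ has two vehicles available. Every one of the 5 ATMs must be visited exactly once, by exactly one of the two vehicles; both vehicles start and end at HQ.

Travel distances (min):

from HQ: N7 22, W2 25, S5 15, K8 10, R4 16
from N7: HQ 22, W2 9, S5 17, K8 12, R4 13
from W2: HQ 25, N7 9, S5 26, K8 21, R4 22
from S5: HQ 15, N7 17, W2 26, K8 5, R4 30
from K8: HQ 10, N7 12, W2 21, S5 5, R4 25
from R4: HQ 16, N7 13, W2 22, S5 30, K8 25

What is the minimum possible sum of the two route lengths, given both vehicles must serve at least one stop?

Minimum combined distance: 93 min.

Check every non-empty split of the stops between the two vehicles; for each half take its own optimal tour:
  {N7} + {W2, S5, K8, R4}: 44 + 79 = 123
  {W2} + {N7, S5, K8, R4}: 50 + 61 = 111
  {N7, W2} + {S5, K8, R4}: 56 + 61 = 117
  {S5} + {N7, W2, K8, R4}: 30 + 69 = 99
  {N7, S5} + {W2, K8, R4}: 54 + 69 = 123
  {W2, S5} + {N7, K8, R4}: 66 + 51 = 117
  … (15 splits in total)
  {S5, K8} + {N7, W2, R4}: 30 + 63 = 93  ← best
Best: vehicle 1 HQ → S5 → K8 → HQ = 30; vehicle 2 HQ → W2 → N7 → R4 → HQ = 63; combined 93.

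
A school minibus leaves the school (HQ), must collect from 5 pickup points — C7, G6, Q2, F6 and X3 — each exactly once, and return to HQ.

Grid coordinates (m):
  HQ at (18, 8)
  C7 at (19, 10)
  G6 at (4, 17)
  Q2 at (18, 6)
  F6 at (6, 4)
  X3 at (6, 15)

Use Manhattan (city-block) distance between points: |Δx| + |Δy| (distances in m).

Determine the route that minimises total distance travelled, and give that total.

Shortest round trip = 56 m.

HQ - C7 - G6 - Q2 - F6 - X3 - HQ: 3+22+25+14+11+19 = 94
HQ - C7 - G6 - Q2 - X3 - F6 - HQ: 3+22+25+21+11+16 = 98
HQ - C7 - G6 - F6 - Q2 - X3 - HQ: 3+22+15+14+21+19 = 94
HQ - C7 - G6 - F6 - X3 - Q2 - HQ: 3+22+15+11+21+2 = 74
HQ - C7 - G6 - X3 - Q2 - F6 - HQ: 3+22+4+21+14+16 = 80
HQ - C7 - G6 - X3 - F6 - Q2 - HQ: 3+22+4+11+14+2 = 56
HQ - C7 - Q2 - G6 - F6 - X3 - HQ: 3+5+25+15+11+19 = 78
HQ - C7 - Q2 - G6 - X3 - F6 - HQ: 3+5+25+4+11+16 = 64
HQ - C7 - Q2 - F6 - G6 - X3 - HQ: 3+5+14+15+4+19 = 60
HQ - C7 - Q2 - F6 - X3 - G6 - HQ: 3+5+14+11+4+23 = 60
HQ - C7 - Q2 - X3 - G6 - F6 - HQ: 3+5+21+4+15+16 = 64
HQ - C7 - Q2 - X3 - F6 - G6 - HQ: 3+5+21+11+15+23 = 78
HQ - C7 - F6 - G6 - Q2 - X3 - HQ: 3+19+15+25+21+19 = 102
HQ - C7 - F6 - G6 - X3 - Q2 - HQ: 3+19+15+4+21+2 = 64
… (46 more)
The minimum is 56.
One optimal route: HQ → C7 → G6 → X3 → F6 → Q2 → HQ (or its reverse).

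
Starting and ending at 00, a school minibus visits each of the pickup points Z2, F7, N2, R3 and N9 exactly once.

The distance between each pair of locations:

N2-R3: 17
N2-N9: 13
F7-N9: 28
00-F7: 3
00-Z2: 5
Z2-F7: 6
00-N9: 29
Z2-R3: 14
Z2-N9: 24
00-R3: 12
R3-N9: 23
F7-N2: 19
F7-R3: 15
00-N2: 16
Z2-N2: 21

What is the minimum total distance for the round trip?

00 - Z2 - F7 - N2 - R3 - N9 - 00: 5+6+19+17+23+29 = 99
00 - Z2 - F7 - N2 - N9 - R3 - 00: 5+6+19+13+23+12 = 78
00 - Z2 - F7 - R3 - N2 - N9 - 00: 5+6+15+17+13+29 = 85
00 - Z2 - F7 - R3 - N9 - N2 - 00: 5+6+15+23+13+16 = 78
00 - Z2 - F7 - N9 - N2 - R3 - 00: 5+6+28+13+17+12 = 81
00 - Z2 - F7 - N9 - R3 - N2 - 00: 5+6+28+23+17+16 = 95
00 - Z2 - N2 - F7 - R3 - N9 - 00: 5+21+19+15+23+29 = 112
00 - Z2 - N2 - F7 - N9 - R3 - 00: 5+21+19+28+23+12 = 108
00 - Z2 - N2 - R3 - F7 - N9 - 00: 5+21+17+15+28+29 = 115
00 - Z2 - N2 - R3 - N9 - F7 - 00: 5+21+17+23+28+3 = 97
00 - Z2 - N2 - N9 - F7 - R3 - 00: 5+21+13+28+15+12 = 94
00 - Z2 - N2 - N9 - R3 - F7 - 00: 5+21+13+23+15+3 = 80
00 - Z2 - R3 - F7 - N2 - N9 - 00: 5+14+15+19+13+29 = 95
00 - Z2 - R3 - F7 - N9 - N2 - 00: 5+14+15+28+13+16 = 91
… (46 more)
00 - F7 - Z2 - R3 - N9 - N2 - 00: 3+6+14+23+13+16 = 75  ← best
The minimum is 75.
One optimal route: 00 → F7 → Z2 → R3 → N9 → N2 → 00 (or its reverse).

Minimum total distance: 75.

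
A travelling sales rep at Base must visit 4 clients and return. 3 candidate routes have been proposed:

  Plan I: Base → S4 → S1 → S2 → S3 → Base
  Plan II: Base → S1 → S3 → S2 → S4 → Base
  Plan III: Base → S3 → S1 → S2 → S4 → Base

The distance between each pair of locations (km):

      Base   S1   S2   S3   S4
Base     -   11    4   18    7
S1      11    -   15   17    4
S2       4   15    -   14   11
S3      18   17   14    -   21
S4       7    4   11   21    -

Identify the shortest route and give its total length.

Plan I: 7 + 4 + 15 + 14 + 18 = 58
Plan II: 11 + 17 + 14 + 11 + 7 = 60
Plan III: 18 + 17 + 15 + 11 + 7 = 68

58 km — Plan I is the shortest.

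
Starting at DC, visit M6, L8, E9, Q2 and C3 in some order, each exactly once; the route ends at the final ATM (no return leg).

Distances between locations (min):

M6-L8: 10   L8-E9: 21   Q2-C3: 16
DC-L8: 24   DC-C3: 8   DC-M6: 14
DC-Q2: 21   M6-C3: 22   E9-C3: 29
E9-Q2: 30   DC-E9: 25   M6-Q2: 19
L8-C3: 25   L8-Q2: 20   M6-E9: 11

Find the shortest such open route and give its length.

There are 5! = 120 possible orderings.
DC→M6→L8→E9→Q2→C3: 14+10+21+30+16 = 91
DC→M6→L8→E9→C3→Q2: 14+10+21+29+16 = 90
DC→M6→L8→Q2→E9→C3: 14+10+20+30+29 = 103
DC→M6→L8→Q2→C3→E9: 14+10+20+16+29 = 89
DC→M6→L8→C3→E9→Q2: 14+10+25+29+30 = 108
DC→M6→L8→C3→Q2→E9: 14+10+25+16+30 = 95
DC→M6→E9→L8→Q2→C3: 14+11+21+20+16 = 82
DC→M6→E9→L8→C3→Q2: 14+11+21+25+16 = 87
DC→M6→E9→Q2→L8→C3: 14+11+30+20+25 = 100
DC→M6→E9→Q2→C3→L8: 14+11+30+16+25 = 96
DC→M6→E9→C3→L8→Q2: 14+11+29+25+20 = 99
DC→M6→E9→C3→Q2→L8: 14+11+29+16+20 = 90
DC→M6→Q2→L8→E9→C3: 14+19+20+21+29 = 103
DC→M6→Q2→L8→C3→E9: 14+19+20+25+29 = 107
… (106 more)
DC→C3→Q2→L8→M6→E9: 8+16+20+10+11 = 65  ← best
The minimum is 65.
One shortest path: DC → C3 → Q2 → L8 → M6 → E9.

65 min — the minimum one-way total.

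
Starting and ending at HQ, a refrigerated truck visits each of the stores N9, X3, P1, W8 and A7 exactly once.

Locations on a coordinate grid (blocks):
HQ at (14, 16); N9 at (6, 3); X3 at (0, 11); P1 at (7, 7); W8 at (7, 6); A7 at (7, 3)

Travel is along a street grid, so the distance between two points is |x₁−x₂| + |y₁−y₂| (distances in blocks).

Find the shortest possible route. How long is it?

54 blocks — the shortest possible round trip.

There are 60 distinct closed tours to check (reversals are equivalent).
HQ→N9→X3→P1→W8→A7→HQ: 21+14+11+1+3+20 = 70
HQ→N9→X3→P1→A7→W8→HQ: 21+14+11+4+3+17 = 70
HQ→N9→X3→W8→P1→A7→HQ: 21+14+12+1+4+20 = 72
HQ→N9→X3→W8→A7→P1→HQ: 21+14+12+3+4+16 = 70
HQ→N9→X3→A7→P1→W8→HQ: 21+14+15+4+1+17 = 72
HQ→N9→X3→A7→W8→P1→HQ: 21+14+15+3+1+16 = 70
HQ→N9→P1→X3→W8→A7→HQ: 21+5+11+12+3+20 = 72
HQ→N9→P1→X3→A7→W8→HQ: 21+5+11+15+3+17 = 72
HQ→N9→P1→W8→X3→A7→HQ: 21+5+1+12+15+20 = 74
HQ→N9→P1→W8→A7→X3→HQ: 21+5+1+3+15+19 = 64
HQ→N9→P1→A7→X3→W8→HQ: 21+5+4+15+12+17 = 74
HQ→N9→P1→A7→W8→X3→HQ: 21+5+4+3+12+19 = 64
HQ→N9→W8→X3→P1→A7→HQ: 21+4+12+11+4+20 = 72
HQ→N9→W8→X3→A7→P1→HQ: 21+4+12+15+4+16 = 72
… (46 more)
HQ→X3→N9→A7→W8→P1→HQ: 19+14+1+3+1+16 = 54  ← best
The minimum is 54.
One optimal route: HQ → X3 → N9 → A7 → W8 → P1 → HQ (or its reverse).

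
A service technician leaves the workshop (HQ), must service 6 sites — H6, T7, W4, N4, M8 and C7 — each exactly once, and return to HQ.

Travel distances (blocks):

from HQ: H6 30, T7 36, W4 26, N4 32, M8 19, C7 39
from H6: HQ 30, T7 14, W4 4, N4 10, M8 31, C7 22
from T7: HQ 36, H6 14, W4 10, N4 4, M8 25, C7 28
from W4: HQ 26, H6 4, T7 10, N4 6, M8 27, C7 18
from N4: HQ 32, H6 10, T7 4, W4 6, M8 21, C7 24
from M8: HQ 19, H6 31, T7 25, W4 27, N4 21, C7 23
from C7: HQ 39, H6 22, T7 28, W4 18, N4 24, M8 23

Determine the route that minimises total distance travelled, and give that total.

114 blocks — the shortest possible round trip.

There are 360 distinct closed tours to check (reversals are equivalent).
HQ→H6→T7→W4→N4→M8→C7→HQ: 30+14+10+6+21+23+39 = 143
HQ→H6→T7→W4→N4→C7→M8→HQ: 30+14+10+6+24+23+19 = 126
HQ→H6→T7→W4→M8→N4→C7→HQ: 30+14+10+27+21+24+39 = 165
HQ→H6→T7→W4→M8→C7→N4→HQ: 30+14+10+27+23+24+32 = 160
HQ→H6→T7→W4→C7→N4→M8→HQ: 30+14+10+18+24+21+19 = 136
HQ→H6→T7→W4→C7→M8→N4→HQ: 30+14+10+18+23+21+32 = 148
HQ→H6→T7→N4→W4→M8→C7→HQ: 30+14+4+6+27+23+39 = 143
HQ→H6→T7→N4→W4→C7→M8→HQ: 30+14+4+6+18+23+19 = 114
… (352 more)
The minimum is 114.
One optimal route: HQ → H6 → T7 → N4 → W4 → C7 → M8 → HQ (or its reverse).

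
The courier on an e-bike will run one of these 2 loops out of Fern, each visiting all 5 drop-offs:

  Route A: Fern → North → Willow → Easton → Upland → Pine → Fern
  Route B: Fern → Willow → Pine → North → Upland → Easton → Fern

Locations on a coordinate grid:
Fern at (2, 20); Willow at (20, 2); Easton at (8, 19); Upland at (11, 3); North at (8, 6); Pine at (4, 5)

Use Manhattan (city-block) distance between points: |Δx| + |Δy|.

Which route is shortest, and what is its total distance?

92 — Route B is the shortest.

Route A: 20 + 16 + 29 + 19 + 9 + 17 = 110
Route B: 36 + 19 + 5 + 6 + 19 + 7 = 92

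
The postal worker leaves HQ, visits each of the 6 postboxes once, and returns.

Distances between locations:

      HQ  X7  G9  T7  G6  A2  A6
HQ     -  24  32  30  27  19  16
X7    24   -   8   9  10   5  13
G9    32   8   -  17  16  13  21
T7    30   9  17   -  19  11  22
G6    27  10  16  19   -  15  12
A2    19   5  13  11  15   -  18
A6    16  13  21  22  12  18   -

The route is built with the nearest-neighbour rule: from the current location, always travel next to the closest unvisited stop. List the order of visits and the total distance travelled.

Nearest-neighbour total = 103; route HQ → A6 → G6 → X7 → A2 → T7 → G9 → HQ.

At HQ the remaining stops are A6 16, A2 19, X7 24, G6 27, T7 30, G9 32; go to A6.
At A6 the remaining stops are G6 12, X7 13, A2 18, G9 21, T7 22; go to G6.
At G6 the remaining stops are X7 10, A2 15, G9 16, T7 19; go to X7.
At X7 the remaining stops are A2 5, G9 8, T7 9; go to A2.
At A2 the remaining stops are T7 11, G9 13; go to T7.
At T7 the remaining stops are G9 17; go to G9.
Return G9→HQ: 32.
Total = 16 + 12 + 10 + 5 + 11 + 17 + 32 = 103.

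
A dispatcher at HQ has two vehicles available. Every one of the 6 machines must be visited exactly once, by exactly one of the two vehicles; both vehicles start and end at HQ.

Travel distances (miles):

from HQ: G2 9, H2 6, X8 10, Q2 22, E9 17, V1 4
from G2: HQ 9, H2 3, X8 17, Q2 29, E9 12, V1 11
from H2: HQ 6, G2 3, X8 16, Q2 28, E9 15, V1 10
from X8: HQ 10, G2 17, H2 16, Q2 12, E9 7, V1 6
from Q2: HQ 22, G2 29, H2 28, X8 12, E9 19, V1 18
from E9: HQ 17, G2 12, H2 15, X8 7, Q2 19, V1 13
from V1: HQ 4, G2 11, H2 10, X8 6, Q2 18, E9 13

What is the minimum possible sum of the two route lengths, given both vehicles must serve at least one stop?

Minimum combined distance: 70 miles.

Try each way of splitting the stops between the two vehicles (each non-empty) and, for each split, find the best tour for each vehicle:
  {G2} + {H2, X8, Q2, E9, V1}: 18 + 62 = 80
  {H2} + {G2, X8, Q2, E9, V1}: 12 + 62 = 74
  {G2, H2} + {X8, Q2, E9, V1}: 18 + 58 = 76
  {X8} + {G2, H2, Q2, E9, V1}: 20 + 62 = 82
  {G2, X8} + {H2, Q2, E9, V1}: 36 + 62 = 98
  {H2, X8} + {G2, Q2, E9, V1}: 32 + 62 = 94
  … (31 splits in total)
  {G2, H2, X8, Q2, E9} + {V1}: 62 + 8 = 70  ← best
Best: vehicle 1 HQ → H2 → G2 → E9 → X8 → Q2 → HQ = 62; vehicle 2 HQ → V1 → HQ = 8; combined 70.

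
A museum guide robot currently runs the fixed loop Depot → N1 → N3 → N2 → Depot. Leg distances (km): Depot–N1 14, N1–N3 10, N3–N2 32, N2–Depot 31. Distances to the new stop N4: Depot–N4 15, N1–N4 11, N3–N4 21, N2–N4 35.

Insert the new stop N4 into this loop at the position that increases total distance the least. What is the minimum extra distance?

Insertion cost between consecutive stops i–j is d(i,N4) + d(N4,j) − d(i,j):
  between Depot and N1: 15 + 11 − 14 = 12
  between N1 and N3: 11 + 21 − 10 = 22
  between N3 and N2: 21 + 35 − 32 = 24
  between N2 and Depot: 35 + 15 − 31 = 19
Cheapest insertion is between Depot and N1, adding 12.
New total = 87 + 12 = 99.

+12 km — insert N4 between Depot and N1.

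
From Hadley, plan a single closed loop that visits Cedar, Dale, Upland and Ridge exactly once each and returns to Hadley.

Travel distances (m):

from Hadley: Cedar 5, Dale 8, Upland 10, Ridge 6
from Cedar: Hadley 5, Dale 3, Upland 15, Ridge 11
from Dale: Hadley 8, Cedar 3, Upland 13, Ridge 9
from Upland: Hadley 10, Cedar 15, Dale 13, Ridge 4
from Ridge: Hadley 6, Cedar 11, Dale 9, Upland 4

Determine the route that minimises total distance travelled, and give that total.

With 4 stops there are 4!/2 = 12 distinct round trips (a route and its reverse cost the same).
Hadley→Cedar→Dale→Upland→Ridge→Hadley: 5+3+13+4+6 = 31
Hadley→Cedar→Dale→Ridge→Upland→Hadley: 5+3+9+4+10 = 31
Hadley→Cedar→Upland→Dale→Ridge→Hadley: 5+15+13+9+6 = 48
Hadley→Cedar→Upland→Ridge→Dale→Hadley: 5+15+4+9+8 = 41
Hadley→Cedar→Ridge→Dale→Upland→Hadley: 5+11+9+13+10 = 48
Hadley→Cedar→Ridge→Upland→Dale→Hadley: 5+11+4+13+8 = 41
Hadley→Dale→Cedar→Upland→Ridge→Hadley: 8+3+15+4+6 = 36
Hadley→Dale→Cedar→Ridge→Upland→Hadley: 8+3+11+4+10 = 36
Hadley→Dale→Upland→Cedar→Ridge→Hadley: 8+13+15+11+6 = 53
Hadley→Dale→Ridge→Cedar→Upland→Hadley: 8+9+11+15+10 = 53
Hadley→Upland→Cedar→Dale→Ridge→Hadley: 10+15+3+9+6 = 43
Hadley→Upland→Dale→Cedar→Ridge→Hadley: 10+13+3+11+6 = 43
The minimum is 31.
One optimal route: Hadley → Cedar → Dale → Upland → Ridge → Hadley (or its reverse).

Minimum total distance: 31 m.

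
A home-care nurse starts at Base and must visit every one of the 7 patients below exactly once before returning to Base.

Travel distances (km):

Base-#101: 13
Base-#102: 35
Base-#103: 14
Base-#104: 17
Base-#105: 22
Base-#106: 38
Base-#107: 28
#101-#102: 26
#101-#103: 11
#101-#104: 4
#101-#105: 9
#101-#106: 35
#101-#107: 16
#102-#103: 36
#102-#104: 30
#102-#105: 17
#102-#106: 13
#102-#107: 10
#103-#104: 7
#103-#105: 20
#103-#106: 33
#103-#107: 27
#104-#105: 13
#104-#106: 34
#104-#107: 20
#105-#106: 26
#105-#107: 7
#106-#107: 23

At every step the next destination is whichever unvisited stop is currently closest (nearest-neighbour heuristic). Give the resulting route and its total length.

From Base: distances to unvisited — #101=13, #103=14, #104=17, #105=22, #107=28, #102=35, #106=38. Nearest is #101 (13).
From #101: distances to unvisited — #104=4, #105=9, #103=11, #107=16, #102=26, #106=35. Nearest is #104 (4).
From #104: distances to unvisited — #103=7, #105=13, #107=20, #102=30, #106=34. Nearest is #103 (7).
From #103: distances to unvisited — #105=20, #107=27, #106=33, #102=36. Nearest is #105 (20).
From #105: distances to unvisited — #107=7, #102=17, #106=26. Nearest is #107 (7).
From #107: distances to unvisited — #102=10, #106=23. Nearest is #102 (10).
From #102: distances to unvisited — #106=13. Nearest is #106 (13).
Return #106→Base: 38.
Total = 13 + 4 + 7 + 20 + 7 + 10 + 13 + 38 = 112.

Total distance 112 km via the nearest-neighbour route Base → #101 → #104 → #103 → #105 → #107 → #102 → #106 → Base.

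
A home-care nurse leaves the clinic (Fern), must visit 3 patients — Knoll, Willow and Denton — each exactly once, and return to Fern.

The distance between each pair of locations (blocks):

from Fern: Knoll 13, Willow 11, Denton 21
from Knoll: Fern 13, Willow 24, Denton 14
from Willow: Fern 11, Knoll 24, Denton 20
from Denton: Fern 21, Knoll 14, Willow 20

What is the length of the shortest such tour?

There are 3 distinct closed tours to check (reversals are equivalent).
Fern - Knoll - Willow - Denton - Fern: 13+24+20+21 = 78
Fern - Knoll - Denton - Willow - Fern: 13+14+20+11 = 58
Fern - Willow - Knoll - Denton - Fern: 11+24+14+21 = 70
The minimum is 58.
One optimal route: Fern → Knoll → Denton → Willow → Fern (or its reverse).

Shortest round trip = 58 blocks.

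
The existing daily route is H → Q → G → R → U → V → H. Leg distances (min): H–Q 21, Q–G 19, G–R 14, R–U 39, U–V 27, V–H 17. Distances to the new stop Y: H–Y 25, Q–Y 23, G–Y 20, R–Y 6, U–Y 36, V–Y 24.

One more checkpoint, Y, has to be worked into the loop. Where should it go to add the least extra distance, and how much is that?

Insertion cost between consecutive stops i–j is d(i,Y) + d(Y,j) − d(i,j):
  between H and Q: 25 + 23 − 21 = 27
  between Q and G: 23 + 20 − 19 = 24
  between G and R: 20 + 6 − 14 = 12
  between R and U: 6 + 36 − 39 = 3
  between U and V: 36 + 24 − 27 = 33
  between V and H: 24 + 25 − 17 = 32
Cheapest insertion is between R and U, adding 3.
New total = 137 + 3 = 140.

Adding 3 min by placing Y on the R–U leg.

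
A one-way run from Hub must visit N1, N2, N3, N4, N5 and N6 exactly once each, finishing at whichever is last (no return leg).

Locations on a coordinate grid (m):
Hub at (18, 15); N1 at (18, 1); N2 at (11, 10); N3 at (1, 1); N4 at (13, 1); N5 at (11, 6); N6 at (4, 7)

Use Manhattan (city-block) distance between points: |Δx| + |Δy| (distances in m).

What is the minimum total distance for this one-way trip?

There are 6! = 720 possible orderings.
Hub→N1→N2→N3→N4→N5→N6: 14+16+19+12+7+8 = 76
Hub→N1→N2→N3→N4→N6→N5: 14+16+19+12+15+8 = 84
Hub→N1→N2→N3→N5→N4→N6: 14+16+19+15+7+15 = 86
Hub→N1→N2→N3→N5→N6→N4: 14+16+19+15+8+15 = 87
Hub→N1→N2→N3→N6→N4→N5: 14+16+19+9+15+7 = 80
Hub→N1→N2→N3→N6→N5→N4: 14+16+19+9+8+7 = 73
Hub→N1→N2→N4→N3→N5→N6: 14+16+11+12+15+8 = 76
Hub→N1→N2→N4→N3→N6→N5: 14+16+11+12+9+8 = 70
… (712 more)
Hub→N1→N4→N5→N2→N6→N3: 14+5+7+4+10+9 = 49  ← best
The minimum is 49.
One shortest path: Hub → N1 → N4 → N5 → N2 → N6 → N3.

Shortest open route: 49 m.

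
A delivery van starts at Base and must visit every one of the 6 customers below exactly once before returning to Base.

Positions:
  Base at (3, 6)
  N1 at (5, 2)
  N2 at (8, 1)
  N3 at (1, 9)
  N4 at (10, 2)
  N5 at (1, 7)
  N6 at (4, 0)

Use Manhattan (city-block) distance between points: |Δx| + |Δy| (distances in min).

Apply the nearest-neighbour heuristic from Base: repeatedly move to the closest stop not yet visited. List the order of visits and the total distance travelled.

Nearest-neighbour total = 38 min; route Base → N5 → N3 → N1 → N6 → N2 → N4 → Base.

At Base the remaining stops are N5 3, N3 5, N1 6, N6 7, N2 10, N4 11; go to N5.
At N5 the remaining stops are N3 2, N1 9, N6 10, N2 13, N4 14; go to N3.
At N3 the remaining stops are N1 11, N6 12, N2 15, N4 16; go to N1.
At N1 the remaining stops are N6 3, N2 4, N4 5; go to N6.
At N6 the remaining stops are N2 5, N4 8; go to N2.
At N2 the remaining stops are N4 3; go to N4.
Return N4→Base: 11.
Total = 3 + 2 + 11 + 3 + 5 + 3 + 11 = 38.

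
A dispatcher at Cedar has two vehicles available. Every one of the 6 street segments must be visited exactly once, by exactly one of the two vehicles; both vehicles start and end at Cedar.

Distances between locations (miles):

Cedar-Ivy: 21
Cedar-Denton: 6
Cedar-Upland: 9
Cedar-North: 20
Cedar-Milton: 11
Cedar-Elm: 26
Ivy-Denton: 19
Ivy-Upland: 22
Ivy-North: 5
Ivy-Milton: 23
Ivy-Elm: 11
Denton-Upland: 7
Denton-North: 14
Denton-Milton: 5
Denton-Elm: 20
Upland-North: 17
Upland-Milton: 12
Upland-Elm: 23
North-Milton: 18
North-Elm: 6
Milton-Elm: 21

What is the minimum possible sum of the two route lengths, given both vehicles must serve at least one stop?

Minimum combined distance: 82 miles.

Try each way of splitting the stops between the two vehicles (each non-empty) and, for each split, find the best tour for each vehicle:
  {Ivy} + {Denton, Upland, North, Milton, Elm}: 42 + 64 = 106
  {Denton} + {Ivy, Upland, North, Milton, Elm}: 12 + 74 = 86
  {Ivy, Denton} + {Upland, North, Milton, Elm}: 46 + 64 = 110
  {Upland} + {Ivy, Denton, North, Milton, Elm}: 18 + 64 = 82
  {Ivy, Upland} + {Denton, North, Milton, Elm}: 52 + 58 = 110
  {Denton, Upland} + {Ivy, North, Milton, Elm}: 22 + 64 = 86
  … (31 splits in total)
Best: vehicle 1 Cedar → Upland → Cedar = 18; vehicle 2 Cedar → Ivy → North → Elm → Milton → Denton → Cedar = 64; combined 82.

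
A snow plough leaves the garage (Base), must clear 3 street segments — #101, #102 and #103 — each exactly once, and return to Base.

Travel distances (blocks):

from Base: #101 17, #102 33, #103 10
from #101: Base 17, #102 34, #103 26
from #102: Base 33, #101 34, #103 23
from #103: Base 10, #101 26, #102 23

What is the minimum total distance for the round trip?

There are 3 distinct closed tours to check (reversals are equivalent).
Base→#101→#102→#103→Base: 17+34+23+10 = 84
Base→#101→#103→#102→Base: 17+26+23+33 = 99
Base→#102→#101→#103→Base: 33+34+26+10 = 103
The minimum is 84.
One optimal route: Base → #101 → #102 → #103 → Base (or its reverse).

Minimum total distance: 84 blocks.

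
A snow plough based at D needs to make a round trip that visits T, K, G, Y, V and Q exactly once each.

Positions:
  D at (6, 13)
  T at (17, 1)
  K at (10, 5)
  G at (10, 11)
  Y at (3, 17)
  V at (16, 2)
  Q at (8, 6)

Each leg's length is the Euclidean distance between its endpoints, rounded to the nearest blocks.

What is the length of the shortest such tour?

With 6 stops there are 6!/2 = 360 distinct round trips (a route and its reverse cost the same).
D - T - K - G - Y - V - Q - D: 16+8+6+9+20+9+7 = 75
D - T - K - G - Y - Q - V - D: 16+8+6+9+12+9+15 = 75
D - T - K - G - V - Y - Q - D: 16+8+6+11+20+12+7 = 80
D - T - K - G - V - Q - Y - D: 16+8+6+11+9+12+5 = 67
D - T - K - G - Q - Y - V - D: 16+8+6+5+12+20+15 = 82
D - T - K - G - Q - V - Y - D: 16+8+6+5+9+20+5 = 69
D - T - K - Y - G - V - Q - D: 16+8+14+9+11+9+7 = 74
D - T - K - Y - G - Q - V - D: 16+8+14+9+5+9+15 = 76
… (352 more)
D - G - T - V - K - Q - Y - D: 4+12+1+7+2+12+5 = 43  ← best
The minimum is 43.
One optimal route: D → G → T → V → K → Q → Y → D (or its reverse).

Minimum total distance: 43 blocks.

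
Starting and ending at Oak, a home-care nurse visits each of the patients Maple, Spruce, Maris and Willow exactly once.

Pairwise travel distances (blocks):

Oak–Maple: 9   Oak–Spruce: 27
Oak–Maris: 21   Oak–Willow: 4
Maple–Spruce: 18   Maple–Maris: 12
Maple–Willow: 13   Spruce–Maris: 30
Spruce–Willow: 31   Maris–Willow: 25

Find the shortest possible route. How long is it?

There are 12 distinct closed tours to check (reversals are equivalent).
Oak → Maple → Spruce → Maris → Willow → Oak: 9+18+30+25+4 = 86
Oak → Maple → Spruce → Willow → Maris → Oak: 9+18+31+25+21 = 104
Oak → Maple → Maris → Spruce → Willow → Oak: 9+12+30+31+4 = 86
Oak → Maple → Maris → Willow → Spruce → Oak: 9+12+25+31+27 = 104
Oak → Maple → Willow → Spruce → Maris → Oak: 9+13+31+30+21 = 104
Oak → Maple → Willow → Maris → Spruce → Oak: 9+13+25+30+27 = 104
Oak → Spruce → Maple → Maris → Willow → Oak: 27+18+12+25+4 = 86
Oak → Spruce → Maple → Willow → Maris → Oak: 27+18+13+25+21 = 104
Oak → Spruce → Maris → Maple → Willow → Oak: 27+30+12+13+4 = 86
Oak → Spruce → Willow → Maple → Maris → Oak: 27+31+13+12+21 = 104
Oak → Maris → Maple → Spruce → Willow → Oak: 21+12+18+31+4 = 86
Oak → Maris → Spruce → Maple → Willow → Oak: 21+30+18+13+4 = 86
The minimum is 86.
One optimal route: Oak → Maple → Spruce → Maris → Willow → Oak (or its reverse).

Minimum total distance: 86 blocks.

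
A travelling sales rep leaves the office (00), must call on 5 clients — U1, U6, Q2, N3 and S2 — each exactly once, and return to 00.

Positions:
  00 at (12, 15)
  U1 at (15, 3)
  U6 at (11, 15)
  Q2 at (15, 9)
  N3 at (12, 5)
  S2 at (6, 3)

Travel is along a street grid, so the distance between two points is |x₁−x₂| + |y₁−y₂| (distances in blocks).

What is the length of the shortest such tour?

Shortest round trip = 44 blocks.

00 → U1 → U6 → Q2 → N3 → S2 → 00: 15+16+10+7+8+18 = 74
00 → U1 → U6 → Q2 → S2 → N3 → 00: 15+16+10+15+8+10 = 74
00 → U1 → U6 → N3 → Q2 → S2 → 00: 15+16+11+7+15+18 = 82
00 → U1 → U6 → N3 → S2 → Q2 → 00: 15+16+11+8+15+9 = 74
00 → U1 → U6 → S2 → Q2 → N3 → 00: 15+16+17+15+7+10 = 80
00 → U1 → U6 → S2 → N3 → Q2 → 00: 15+16+17+8+7+9 = 72
00 → U1 → Q2 → U6 → N3 → S2 → 00: 15+6+10+11+8+18 = 68
00 → U1 → Q2 → U6 → S2 → N3 → 00: 15+6+10+17+8+10 = 66
00 → U1 → Q2 → N3 → U6 → S2 → 00: 15+6+7+11+17+18 = 74
00 → U1 → Q2 → N3 → S2 → U6 → 00: 15+6+7+8+17+1 = 54
00 → U1 → Q2 → S2 → U6 → N3 → 00: 15+6+15+17+11+10 = 74
00 → U1 → Q2 → S2 → N3 → U6 → 00: 15+6+15+8+11+1 = 56
00 → U1 → N3 → U6 → Q2 → S2 → 00: 15+5+11+10+15+18 = 74
00 → U1 → N3 → U6 → S2 → Q2 → 00: 15+5+11+17+15+9 = 72
… (46 more)
00 → U6 → Q2 → U1 → S2 → N3 → 00: 1+10+6+9+8+10 = 44  ← best
The minimum is 44.
One optimal route: 00 → U6 → Q2 → U1 → S2 → N3 → 00 (or its reverse).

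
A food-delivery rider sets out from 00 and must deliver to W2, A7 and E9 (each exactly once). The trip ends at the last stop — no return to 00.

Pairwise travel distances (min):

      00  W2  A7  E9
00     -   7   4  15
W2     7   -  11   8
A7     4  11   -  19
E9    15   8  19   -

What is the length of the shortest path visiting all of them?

Minimum one-way distance = 23 min.

There are 3! = 6 possible orderings.
00→W2→A7→E9: 7+11+19 = 37
00→W2→E9→A7: 7+8+19 = 34
00→A7→W2→E9: 4+11+8 = 23
00→A7→E9→W2: 4+19+8 = 31
00→E9→W2→A7: 15+8+11 = 34
00→E9→A7→W2: 15+19+11 = 45
The minimum is 23.
One shortest path: 00 → A7 → W2 → E9.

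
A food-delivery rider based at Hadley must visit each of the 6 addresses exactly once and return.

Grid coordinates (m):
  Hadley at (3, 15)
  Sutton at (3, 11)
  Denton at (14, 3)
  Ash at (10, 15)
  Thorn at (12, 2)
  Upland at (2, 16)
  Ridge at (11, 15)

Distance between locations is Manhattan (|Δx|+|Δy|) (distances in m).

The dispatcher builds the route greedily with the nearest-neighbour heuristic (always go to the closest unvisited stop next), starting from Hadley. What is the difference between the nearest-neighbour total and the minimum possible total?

The nearest-neighbour route is 8 m longer than optimal.

From Hadley: Upland=2, Sutton=4, Ash=7, Ridge=8, Thorn=22, Denton=23 → choose Upland (2).
From Upland: Sutton=6, Ash=9, Ridge=10, Thorn=24, Denton=25 → choose Sutton (6).
From Sutton: Ash=11, Ridge=12, Thorn=18, Denton=19 → choose Ash (11).
From Ash: Ridge=1, Thorn=15, Denton=16 → choose Ridge (1).
From Ridge: Thorn=14, Denton=15 → choose Thorn (14).
From Thorn: Denton=3 → choose Denton (3).
NN route Hadley → Upland → Sutton → Ash → Ridge → Thorn → Denton → Hadley costs 60.
Optimal: Hadley → Sutton → Denton → Thorn → Ridge → Ash → Upland → Hadley costs 52 (by enumerating all 360 distinct tours).
Excess = 60 − 52 = 8.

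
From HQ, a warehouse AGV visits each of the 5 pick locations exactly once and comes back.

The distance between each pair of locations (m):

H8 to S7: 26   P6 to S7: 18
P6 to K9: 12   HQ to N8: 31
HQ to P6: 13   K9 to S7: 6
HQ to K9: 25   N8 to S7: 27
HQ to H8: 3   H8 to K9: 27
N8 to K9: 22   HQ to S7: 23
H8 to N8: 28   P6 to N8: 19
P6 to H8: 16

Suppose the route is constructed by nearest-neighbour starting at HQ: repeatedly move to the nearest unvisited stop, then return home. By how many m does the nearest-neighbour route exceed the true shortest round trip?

The nearest-neighbour route is 6 m longer than optimal.

From HQ: H8=3, P6=13, S7=23, K9=25, N8=31 → choose H8 (3).
From H8: P6=16, S7=26, K9=27, N8=28 → choose P6 (16).
From P6: K9=12, S7=18, N8=19 → choose K9 (12).
From K9: S7=6, N8=22 → choose S7 (6).
From S7: N8=27 → choose N8 (27).
NN route HQ → H8 → P6 → K9 → S7 → N8 → HQ costs 95.
Optimal: HQ → P6 → N8 → K9 → S7 → H8 → HQ costs 89 (by enumerating all 60 distinct tours).
Excess = 95 − 89 = 6.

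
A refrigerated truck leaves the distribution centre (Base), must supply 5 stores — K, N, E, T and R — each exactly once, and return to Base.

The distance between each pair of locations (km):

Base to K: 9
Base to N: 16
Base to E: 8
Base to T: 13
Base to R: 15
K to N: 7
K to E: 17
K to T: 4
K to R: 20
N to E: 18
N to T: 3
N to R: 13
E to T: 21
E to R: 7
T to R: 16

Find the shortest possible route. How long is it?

44 km — the shortest possible round trip.

With 5 stops there are 5!/2 = 60 distinct round trips (a route and its reverse cost the same).
Base - K - N - E - T - R - Base: 9+7+18+21+16+15 = 86
Base - K - N - E - R - T - Base: 9+7+18+7+16+13 = 70
Base - K - N - T - E - R - Base: 9+7+3+21+7+15 = 62
Base - K - N - T - R - E - Base: 9+7+3+16+7+8 = 50
Base - K - N - R - E - T - Base: 9+7+13+7+21+13 = 70
Base - K - N - R - T - E - Base: 9+7+13+16+21+8 = 74
Base - K - E - N - T - R - Base: 9+17+18+3+16+15 = 78
Base - K - E - N - R - T - Base: 9+17+18+13+16+13 = 86
Base - K - E - T - N - R - Base: 9+17+21+3+13+15 = 78
Base - K - E - T - R - N - Base: 9+17+21+16+13+16 = 92
Base - K - E - R - N - T - Base: 9+17+7+13+3+13 = 62
Base - K - E - R - T - N - Base: 9+17+7+16+3+16 = 68
Base - K - T - N - E - R - Base: 9+4+3+18+7+15 = 56
Base - K - T - N - R - E - Base: 9+4+3+13+7+8 = 44
… (46 more)
The minimum is 44.
One optimal route: Base → K → T → N → R → E → Base (or its reverse).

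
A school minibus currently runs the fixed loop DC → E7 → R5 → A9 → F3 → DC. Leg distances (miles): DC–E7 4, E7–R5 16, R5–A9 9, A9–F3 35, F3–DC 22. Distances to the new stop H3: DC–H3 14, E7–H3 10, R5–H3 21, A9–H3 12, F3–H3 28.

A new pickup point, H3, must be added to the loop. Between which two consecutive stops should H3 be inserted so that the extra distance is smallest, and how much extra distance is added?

Insertion cost between consecutive stops i–j is d(i,H3) + d(H3,j) − d(i,j):
  between DC and E7: 14 + 10 − 4 = 20
  between E7 and R5: 10 + 21 − 16 = 15
  between R5 and A9: 21 + 12 − 9 = 24
  between A9 and F3: 12 + 28 − 35 = 5
  between F3 and DC: 28 + 14 − 22 = 20
Cheapest insertion is between A9 and F3, adding 5.
New total = 86 + 5 = 91.

+5 miles — insert H3 between A9 and F3.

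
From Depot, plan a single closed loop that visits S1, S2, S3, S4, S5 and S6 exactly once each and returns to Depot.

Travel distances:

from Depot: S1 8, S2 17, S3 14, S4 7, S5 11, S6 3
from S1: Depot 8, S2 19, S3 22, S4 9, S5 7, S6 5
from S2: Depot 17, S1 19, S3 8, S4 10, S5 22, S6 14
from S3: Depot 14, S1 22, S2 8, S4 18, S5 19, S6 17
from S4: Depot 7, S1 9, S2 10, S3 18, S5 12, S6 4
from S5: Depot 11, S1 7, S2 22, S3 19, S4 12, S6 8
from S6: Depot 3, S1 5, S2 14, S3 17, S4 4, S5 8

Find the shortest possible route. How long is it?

Depot - S1 - S2 - S3 - S4 - S5 - S6 - Depot: 8+19+8+18+12+8+3 = 76
Depot - S1 - S2 - S3 - S4 - S6 - S5 - Depot: 8+19+8+18+4+8+11 = 76
Depot - S1 - S2 - S3 - S5 - S4 - S6 - Depot: 8+19+8+19+12+4+3 = 73
Depot - S1 - S2 - S3 - S5 - S6 - S4 - Depot: 8+19+8+19+8+4+7 = 73
Depot - S1 - S2 - S3 - S6 - S4 - S5 - Depot: 8+19+8+17+4+12+11 = 79
Depot - S1 - S2 - S3 - S6 - S5 - S4 - Depot: 8+19+8+17+8+12+7 = 79
Depot - S1 - S2 - S4 - S3 - S5 - S6 - Depot: 8+19+10+18+19+8+3 = 85
Depot - S1 - S2 - S4 - S3 - S6 - S5 - Depot: 8+19+10+18+17+8+11 = 91
… (352 more)
Depot - S1 - S5 - S3 - S2 - S4 - S6 - Depot: 8+7+19+8+10+4+3 = 59  ← best
The minimum is 59.
One optimal route: Depot → S1 → S5 → S3 → S2 → S4 → S6 → Depot (or its reverse).

Shortest round trip = 59.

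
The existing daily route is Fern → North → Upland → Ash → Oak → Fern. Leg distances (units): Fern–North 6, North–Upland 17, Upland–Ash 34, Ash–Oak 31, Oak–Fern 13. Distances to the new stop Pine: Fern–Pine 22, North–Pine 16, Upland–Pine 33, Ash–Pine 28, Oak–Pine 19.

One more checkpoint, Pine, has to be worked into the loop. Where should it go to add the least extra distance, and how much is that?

+16 — insert Pine between Ash and Oak.

Insertion cost between consecutive stops i–j is d(i,Pine) + d(Pine,j) − d(i,j):
  between Fern and North: 22 + 16 − 6 = 32
  between North and Upland: 16 + 33 − 17 = 32
  between Upland and Ash: 33 + 28 − 34 = 27
  between Ash and Oak: 28 + 19 − 31 = 16
  between Oak and Fern: 19 + 22 − 13 = 28
Cheapest insertion is between Ash and Oak, adding 16.
New total = 101 + 16 = 117.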